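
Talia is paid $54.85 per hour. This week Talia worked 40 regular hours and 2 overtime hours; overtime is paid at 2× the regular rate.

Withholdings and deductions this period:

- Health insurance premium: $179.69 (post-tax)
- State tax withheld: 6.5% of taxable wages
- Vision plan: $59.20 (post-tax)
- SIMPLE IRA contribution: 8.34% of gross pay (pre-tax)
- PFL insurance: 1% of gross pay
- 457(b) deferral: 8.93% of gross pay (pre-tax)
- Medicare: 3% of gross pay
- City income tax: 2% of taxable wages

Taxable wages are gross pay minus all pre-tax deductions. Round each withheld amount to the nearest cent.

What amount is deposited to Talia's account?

$1,491.47

Regular pay: 40 × $54.85 = $2,194.00
Overtime pay: 2 × $54.85 × 2 = $219.40
Gross pay = $2,194.00 + $219.40 = $2,413.40
SIMPLE IRA contribution: $2,413.40 × 0.0834 = $201.28
457(b) deferral: $2,413.40 × 0.0893 = $215.52
Pre-tax total = $201.28 + $215.52 = $416.80
Taxable wages = $2,413.40 − $416.80 = $1,996.60
City income tax: $1,996.60 × 0.02 = $39.93
State tax withheld: $1,996.60 × 0.065 = $129.78
PFL insurance: $2,413.40 × 0.01 = $24.13
Medicare: $2,413.40 × 0.03 = $72.40
Vision plan: $59.20
Health insurance premium: $179.69
Total deductions = $201.28 + $215.52 + $39.93 + $129.78 + $24.13 + $72.40 + $59.20 + $179.69 = $921.93
Net pay = $2,413.40 − $921.93 = $1,491.47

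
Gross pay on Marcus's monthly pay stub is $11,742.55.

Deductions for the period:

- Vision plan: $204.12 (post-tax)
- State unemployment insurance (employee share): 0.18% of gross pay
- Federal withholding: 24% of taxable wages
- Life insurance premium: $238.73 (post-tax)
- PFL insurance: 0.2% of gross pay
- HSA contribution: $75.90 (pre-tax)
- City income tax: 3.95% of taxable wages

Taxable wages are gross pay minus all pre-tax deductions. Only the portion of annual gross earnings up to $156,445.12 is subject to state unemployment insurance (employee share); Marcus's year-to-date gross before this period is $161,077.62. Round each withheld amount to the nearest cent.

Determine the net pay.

HSA contribution: $75.90
Taxable wages = $11,742.55 − $75.90 = $11,666.65
City income tax: $11,666.65 × 0.0395 = $460.83
Federal withholding: $11,666.65 × 0.24 = $2,800.00
PFL insurance: $11,742.55 × 0.002 = $23.49
State unemployment insurance (employee share): annual cap $156,445.12 already reached (YTD $161,077.62), so $0.00
Life insurance premium: $238.73
Vision plan: $204.12
Total deductions = $75.90 + $460.83 + $2,800.00 + $23.49 + $0.00 + $238.73 + $204.12 = $3,803.07
Net pay = $11,742.55 − $3,803.07 = $7,939.48

$7,939.48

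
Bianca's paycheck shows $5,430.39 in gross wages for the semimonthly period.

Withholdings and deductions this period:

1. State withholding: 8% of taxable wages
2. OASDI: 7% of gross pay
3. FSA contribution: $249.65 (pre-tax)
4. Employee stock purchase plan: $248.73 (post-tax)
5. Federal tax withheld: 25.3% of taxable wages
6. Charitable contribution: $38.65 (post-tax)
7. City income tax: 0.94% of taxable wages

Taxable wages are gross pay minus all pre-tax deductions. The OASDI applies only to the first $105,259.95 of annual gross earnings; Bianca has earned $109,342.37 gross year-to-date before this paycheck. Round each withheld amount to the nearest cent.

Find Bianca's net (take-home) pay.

FSA contribution: $249.65
Taxable wages = $5,430.39 − $249.65 = $5,180.74
City income tax: $5,180.74 × 0.0094 = $48.70
Federal tax withheld: $5,180.74 × 0.253 = $1,310.73
State withholding: $5,180.74 × 0.08 = $414.46
OASDI: annual cap $105,259.95 already reached (YTD $109,342.37), so $0.00
Charitable contribution: $38.65
Employee stock purchase plan: $248.73
Total deductions = $249.65 + $48.70 + $1,310.73 + $414.46 + $0.00 + $38.65 + $248.73 = $2,310.92
Net pay = $5,430.39 − $2,310.92 = $3,119.47

$3,119.47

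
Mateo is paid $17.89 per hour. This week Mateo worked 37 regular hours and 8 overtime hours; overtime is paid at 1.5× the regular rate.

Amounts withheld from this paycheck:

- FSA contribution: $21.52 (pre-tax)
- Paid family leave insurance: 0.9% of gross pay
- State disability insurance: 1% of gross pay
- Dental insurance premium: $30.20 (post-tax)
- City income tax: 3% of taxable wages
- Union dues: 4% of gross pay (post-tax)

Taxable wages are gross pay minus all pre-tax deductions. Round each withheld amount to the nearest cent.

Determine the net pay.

Regular pay: 37 × $17.89 = $661.93
Overtime pay: 8 × $17.89 × 1.5 = $214.68
Gross pay = $661.93 + $214.68 = $876.61
FSA contribution: $21.52
Taxable wages = $876.61 − $21.52 = $855.09
City income tax: $855.09 × 0.03 = $25.65
State disability insurance: $876.61 × 0.01 = $8.77
Paid family leave insurance: $876.61 × 0.009 = $7.89
Dental insurance premium: $30.20
Union dues: $876.61 × 0.04 = $35.06
Total deductions = $21.52 + $25.65 + $8.77 + $7.89 + $30.20 + $35.06 = $129.09
Net pay = $876.61 − $129.09 = $747.52

$747.52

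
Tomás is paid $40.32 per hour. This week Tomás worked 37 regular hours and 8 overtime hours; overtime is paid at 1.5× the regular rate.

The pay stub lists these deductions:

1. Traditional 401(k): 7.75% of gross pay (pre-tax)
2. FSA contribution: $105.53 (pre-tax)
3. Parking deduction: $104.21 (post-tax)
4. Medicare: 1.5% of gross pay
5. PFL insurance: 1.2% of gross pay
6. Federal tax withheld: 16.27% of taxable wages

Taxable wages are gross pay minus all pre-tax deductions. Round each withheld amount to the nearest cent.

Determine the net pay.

$1,280.11

Regular pay: 37 × $40.32 = $1,491.84
Overtime pay: 8 × $40.32 × 1.5 = $483.84
Gross pay = $1,491.84 + $483.84 = $1,975.68
FSA contribution: $105.53
Traditional 401(k): $1,975.68 × 0.0775 = $153.12
Pre-tax total = $105.53 + $153.12 = $258.65
Taxable wages = $1,975.68 − $258.65 = $1,717.03
Federal tax withheld: $1,717.03 × 0.1627 = $279.36
Medicare: $1,975.68 × 0.015 = $29.64
PFL insurance: $1,975.68 × 0.012 = $23.71
Parking deduction: $104.21
Total deductions = $105.53 + $153.12 + $279.36 + $29.64 + $23.71 + $104.21 = $695.57
Net pay = $1,975.68 − $695.57 = $1,280.11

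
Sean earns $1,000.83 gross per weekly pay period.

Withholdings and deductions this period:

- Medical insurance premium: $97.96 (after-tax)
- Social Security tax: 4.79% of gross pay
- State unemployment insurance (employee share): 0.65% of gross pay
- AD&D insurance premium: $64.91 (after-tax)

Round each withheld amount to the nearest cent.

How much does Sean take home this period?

Social Security tax: $1,000.83 × 0.0479 = $47.94
State unemployment insurance (employee share): $1,000.83 × 0.0065 = $6.51
Medical insurance premium: $97.96
AD&D insurance premium: $64.91
Total deductions = $47.94 + $6.51 + $97.96 + $64.91 = $217.32
Net pay = $1,000.83 − $217.32 = $783.51

$783.51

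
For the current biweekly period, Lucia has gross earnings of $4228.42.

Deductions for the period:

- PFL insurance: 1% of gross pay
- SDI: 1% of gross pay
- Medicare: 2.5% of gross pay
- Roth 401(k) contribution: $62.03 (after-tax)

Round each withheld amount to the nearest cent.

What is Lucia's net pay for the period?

SDI: $4228.42 × 0.01 = $42.28
Medicare: $4228.42 × 0.025 = $105.71
PFL insurance: $4228.42 × 0.01 = $42.28
Roth 401(k) contribution: $62.03
Total deductions = $42.28 + $105.71 + $42.28 + $62.03 = $252.30
Net pay = $4228.42 − $252.30 = $3976.12

$3976.12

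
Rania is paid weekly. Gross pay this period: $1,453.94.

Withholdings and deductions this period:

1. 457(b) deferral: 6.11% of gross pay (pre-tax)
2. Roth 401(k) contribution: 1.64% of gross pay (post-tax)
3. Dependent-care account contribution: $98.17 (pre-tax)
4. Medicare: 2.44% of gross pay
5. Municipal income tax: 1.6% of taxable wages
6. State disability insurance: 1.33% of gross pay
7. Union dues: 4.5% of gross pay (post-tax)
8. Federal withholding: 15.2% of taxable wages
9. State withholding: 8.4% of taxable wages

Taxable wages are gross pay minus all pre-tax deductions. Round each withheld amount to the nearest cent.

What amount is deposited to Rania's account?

$803.58

457(b) deferral: $1,453.94 × 0.0611 = $88.84
Dependent-care account contribution: $98.17
Pre-tax total = $88.84 + $98.17 = $187.01
Taxable wages = $1,453.94 − $187.01 = $1,266.93
Federal withholding: $1,266.93 × 0.152 = $192.57
State withholding: $1,266.93 × 0.084 = $106.42
Municipal income tax: $1,266.93 × 0.016 = $20.27
Medicare: $1,453.94 × 0.0244 = $35.48
State disability insurance: $1,453.94 × 0.0133 = $19.34
Roth 401(k) contribution: $1,453.94 × 0.0164 = $23.84
Union dues: $1,453.94 × 0.045 = $65.43
Total deductions = $88.84 + $98.17 + $192.57 + $106.42 + $20.27 + $35.48 + $19.34 + $23.84 + $65.43 = $650.36
Net pay = $1,453.94 − $650.36 = $803.58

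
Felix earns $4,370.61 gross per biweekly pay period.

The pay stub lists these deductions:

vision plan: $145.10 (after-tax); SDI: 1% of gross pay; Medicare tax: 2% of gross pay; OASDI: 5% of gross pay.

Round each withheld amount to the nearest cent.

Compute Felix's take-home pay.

SDI: $4,370.61 × 0.01 = $43.71
Medicare tax: $4,370.61 × 0.02 = $87.41
OASDI: $4,370.61 × 0.05 = $218.53
Vision plan: $145.10
Total deductions = $43.71 + $87.41 + $218.53 + $145.10 = $494.75
Net pay = $4,370.61 − $494.75 = $3,875.86

$3,875.86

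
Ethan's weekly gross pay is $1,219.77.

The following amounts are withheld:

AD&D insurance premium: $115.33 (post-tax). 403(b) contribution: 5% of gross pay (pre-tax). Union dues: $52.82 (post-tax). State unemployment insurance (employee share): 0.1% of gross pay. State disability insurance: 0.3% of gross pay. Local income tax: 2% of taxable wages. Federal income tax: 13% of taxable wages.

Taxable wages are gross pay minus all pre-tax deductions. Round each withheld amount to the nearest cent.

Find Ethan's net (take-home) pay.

403(b) contribution: $1,219.77 × 0.05 = $60.99
Taxable wages = $1,219.77 − $60.99 = $1,158.78
Local income tax: $1,158.78 × 0.02 = $23.18
Federal income tax: $1,158.78 × 0.13 = $150.64
State disability insurance: $1,219.77 × 0.003 = $3.66
State unemployment insurance (employee share): $1,219.77 × 0.001 = $1.22
Union dues: $52.82
AD&D insurance premium: $115.33
Total deductions = $60.99 + $23.18 + $150.64 + $3.66 + $1.22 + $52.82 + $115.33 = $407.84
Net pay = $1,219.77 − $407.84 = $811.93

$811.93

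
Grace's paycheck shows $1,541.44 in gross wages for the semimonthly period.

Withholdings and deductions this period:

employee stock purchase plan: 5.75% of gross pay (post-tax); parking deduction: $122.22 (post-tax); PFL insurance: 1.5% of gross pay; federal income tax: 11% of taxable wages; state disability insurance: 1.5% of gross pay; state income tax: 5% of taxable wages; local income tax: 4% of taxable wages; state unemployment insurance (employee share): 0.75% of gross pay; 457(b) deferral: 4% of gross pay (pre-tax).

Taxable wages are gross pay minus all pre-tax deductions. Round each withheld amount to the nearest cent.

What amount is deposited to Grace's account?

457(b) deferral: $1,541.44 × 0.04 = $61.66
Taxable wages = $1,541.44 − $61.66 = $1,479.78
State income tax: $1,479.78 × 0.05 = $73.99
Local income tax: $1,479.78 × 0.04 = $59.19
Federal income tax: $1,479.78 × 0.11 = $162.78
State disability insurance: $1,541.44 × 0.015 = $23.12
State unemployment insurance (employee share): $1,541.44 × 0.0075 = $11.56
PFL insurance: $1,541.44 × 0.015 = $23.12
Parking deduction: $122.22
Employee stock purchase plan: $1,541.44 × 0.0575 = $88.63
Total deductions = $61.66 + $73.99 + $59.19 + $162.78 + $23.12 + $11.56 + $23.12 + $122.22 + $88.63 = $626.27
Net pay = $1,541.44 − $626.27 = $915.17

$915.17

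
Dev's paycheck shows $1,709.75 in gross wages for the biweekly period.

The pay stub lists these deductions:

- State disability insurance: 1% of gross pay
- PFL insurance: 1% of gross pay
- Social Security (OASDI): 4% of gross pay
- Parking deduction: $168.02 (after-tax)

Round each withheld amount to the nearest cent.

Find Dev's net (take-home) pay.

$1,439.14

Social Security (OASDI): $1,709.75 × 0.04 = $68.39
PFL insurance: $1,709.75 × 0.01 = $17.10
State disability insurance: $1,709.75 × 0.01 = $17.10
Parking deduction: $168.02
Total deductions = $68.39 + $17.10 + $17.10 + $168.02 = $270.61
Net pay = $1,709.75 − $270.61 = $1,439.14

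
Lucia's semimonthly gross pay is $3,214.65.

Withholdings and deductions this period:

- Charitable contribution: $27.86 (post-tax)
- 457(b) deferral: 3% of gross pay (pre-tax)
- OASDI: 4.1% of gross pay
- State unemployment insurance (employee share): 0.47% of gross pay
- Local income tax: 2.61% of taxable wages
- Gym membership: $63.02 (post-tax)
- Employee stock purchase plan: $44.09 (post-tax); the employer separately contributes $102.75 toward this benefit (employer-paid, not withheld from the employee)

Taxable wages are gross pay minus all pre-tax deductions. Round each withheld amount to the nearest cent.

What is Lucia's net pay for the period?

457(b) deferral: $3,214.65 × 0.03 = $96.44
Taxable wages = $3,214.65 − $96.44 = $3,118.21
Local income tax: $3,118.21 × 0.0261 = $81.39
State unemployment insurance (employee share): $3,214.65 × 0.0047 = $15.11
OASDI: $3,214.65 × 0.041 = $131.80
Employee stock purchase plan: $44.09
Gym membership: $63.02
Charitable contribution: $27.86
(Employer's $102.75 toward employee stock purchase plan is not withheld from the employee.)
Total deductions = $96.44 + $81.39 + $15.11 + $131.80 + $44.09 + $63.02 + $27.86 = $459.71
Net pay = $3,214.65 − $459.71 = $2,754.94

$2,754.94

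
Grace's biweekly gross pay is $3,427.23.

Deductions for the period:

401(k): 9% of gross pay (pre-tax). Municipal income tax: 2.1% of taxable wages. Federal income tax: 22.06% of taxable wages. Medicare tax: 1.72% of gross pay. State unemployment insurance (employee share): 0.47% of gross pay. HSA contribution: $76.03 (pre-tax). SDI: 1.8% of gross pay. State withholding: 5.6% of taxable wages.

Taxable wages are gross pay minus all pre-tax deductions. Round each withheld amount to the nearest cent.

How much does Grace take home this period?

HSA contribution: $76.03
401(k): $3,427.23 × 0.09 = $308.45
Pre-tax total = $76.03 + $308.45 = $384.48
Taxable wages = $3,427.23 − $384.48 = $3,042.75
State withholding: $3,042.75 × 0.056 = $170.39
Federal income tax: $3,042.75 × 0.2206 = $671.23
Municipal income tax: $3,042.75 × 0.021 = $63.90
State unemployment insurance (employee share): $3,427.23 × 0.0047 = $16.11
SDI: $3,427.23 × 0.018 = $61.69
Medicare tax: $3,427.23 × 0.0172 = $58.95
Total deductions = $76.03 + $308.45 + $170.39 + $671.23 + $63.90 + $16.11 + $61.69 + $58.95 = $1,426.75
Net pay = $3,427.23 − $1,426.75 = $2,000.48

$2,000.48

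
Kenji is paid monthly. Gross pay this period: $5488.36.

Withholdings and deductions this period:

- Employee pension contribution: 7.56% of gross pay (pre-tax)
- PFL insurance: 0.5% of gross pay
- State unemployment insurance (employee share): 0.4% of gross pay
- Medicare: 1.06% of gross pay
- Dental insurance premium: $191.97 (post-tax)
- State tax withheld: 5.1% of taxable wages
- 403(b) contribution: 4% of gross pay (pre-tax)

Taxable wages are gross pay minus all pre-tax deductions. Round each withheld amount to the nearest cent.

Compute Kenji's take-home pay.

$4306.82

Employee pension contribution: $5488.36 × 0.0756 = $414.92
403(b) contribution: $5488.36 × 0.04 = $219.53
Pre-tax total = $414.92 + $219.53 = $634.45
Taxable wages = $5488.36 − $634.45 = $4853.91
State tax withheld: $4853.91 × 0.051 = $247.55
PFL insurance: $5488.36 × 0.005 = $27.44
Medicare: $5488.36 × 0.0106 = $58.18
State unemployment insurance (employee share): $5488.36 × 0.004 = $21.95
Dental insurance premium: $191.97
Total deductions = $414.92 + $219.53 + $247.55 + $27.44 + $58.18 + $21.95 + $191.97 = $1181.54
Net pay = $5488.36 − $1181.54 = $4306.82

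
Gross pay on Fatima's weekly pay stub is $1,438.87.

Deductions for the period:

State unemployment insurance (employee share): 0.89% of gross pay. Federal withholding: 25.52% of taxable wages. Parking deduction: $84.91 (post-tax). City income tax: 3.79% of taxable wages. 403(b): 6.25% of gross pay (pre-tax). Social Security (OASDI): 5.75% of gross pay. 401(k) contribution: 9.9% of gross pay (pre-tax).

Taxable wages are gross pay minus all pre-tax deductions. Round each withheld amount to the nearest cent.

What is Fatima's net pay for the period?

$672.40

401(k) contribution: $1,438.87 × 0.099 = $142.45
403(b): $1,438.87 × 0.0625 = $89.93
Pre-tax total = $142.45 + $89.93 = $232.38
Taxable wages = $1,438.87 − $232.38 = $1,206.49
Federal withholding: $1,206.49 × 0.2552 = $307.90
City income tax: $1,206.49 × 0.0379 = $45.73
State unemployment insurance (employee share): $1,438.87 × 0.0089 = $12.81
Social Security (OASDI): $1,438.87 × 0.0575 = $82.74
Parking deduction: $84.91
Total deductions = $142.45 + $89.93 + $307.90 + $45.73 + $12.81 + $82.74 + $84.91 = $766.47
Net pay = $1,438.87 − $766.47 = $672.40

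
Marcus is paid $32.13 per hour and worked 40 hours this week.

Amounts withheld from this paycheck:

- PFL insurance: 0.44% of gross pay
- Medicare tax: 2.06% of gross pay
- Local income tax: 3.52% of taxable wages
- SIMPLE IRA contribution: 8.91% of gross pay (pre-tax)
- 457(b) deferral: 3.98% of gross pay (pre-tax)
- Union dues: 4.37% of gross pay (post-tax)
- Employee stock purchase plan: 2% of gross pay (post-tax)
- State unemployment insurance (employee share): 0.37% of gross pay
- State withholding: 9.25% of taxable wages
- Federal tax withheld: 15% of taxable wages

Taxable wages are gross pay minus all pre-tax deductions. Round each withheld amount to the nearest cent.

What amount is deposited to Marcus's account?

Gross pay: 40 × $32.13 = $1,285.20
SIMPLE IRA contribution: $1,285.20 × 0.0891 = $114.51
457(b) deferral: $1,285.20 × 0.0398 = $51.15
Pre-tax total = $114.51 + $51.15 = $165.66
Taxable wages = $1,285.20 − $165.66 = $1,119.54
Local income tax: $1,119.54 × 0.0352 = $39.41
State withholding: $1,119.54 × 0.0925 = $103.56
Federal tax withheld: $1,119.54 × 0.15 = $167.93
State unemployment insurance (employee share): $1,285.20 × 0.0037 = $4.76
Medicare tax: $1,285.20 × 0.0206 = $26.48
PFL insurance: $1,285.20 × 0.0044 = $5.65
Employee stock purchase plan: $1,285.20 × 0.02 = $25.70
Union dues: $1,285.20 × 0.0437 = $56.16
Total deductions = $114.51 + $51.15 + $39.41 + $103.56 + $167.93 + $4.76 + $26.48 + $5.65 + $25.70 + $56.16 = $595.31
Net pay = $1,285.20 − $595.31 = $689.89

$689.89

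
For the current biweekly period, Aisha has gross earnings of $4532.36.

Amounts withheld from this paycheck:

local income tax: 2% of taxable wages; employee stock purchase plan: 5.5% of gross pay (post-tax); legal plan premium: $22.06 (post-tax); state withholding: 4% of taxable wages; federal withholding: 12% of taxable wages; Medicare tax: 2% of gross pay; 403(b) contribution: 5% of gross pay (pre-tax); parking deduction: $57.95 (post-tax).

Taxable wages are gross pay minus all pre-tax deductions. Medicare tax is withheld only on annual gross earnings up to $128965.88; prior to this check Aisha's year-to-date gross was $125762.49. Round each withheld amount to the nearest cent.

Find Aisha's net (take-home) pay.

403(b) contribution: $4532.36 × 0.05 = $226.62
Taxable wages = $4532.36 − $226.62 = $4305.74
Federal withholding: $4305.74 × 0.12 = $516.69
State withholding: $4305.74 × 0.04 = $172.23
Local income tax: $4305.74 × 0.02 = $86.11
Medicare tax: only $128965.88 − $125762.49 = $3203.39 of this check is subject → $3203.39 × 0.02 = $64.07
Parking deduction: $57.95
Employee stock purchase plan: $4532.36 × 0.055 = $249.28
Legal plan premium: $22.06
Total deductions = $226.62 + $516.69 + $172.23 + $86.11 + $64.07 + $57.95 + $249.28 + $22.06 = $1395.01
Net pay = $4532.36 − $1395.01 = $3137.35

$3137.35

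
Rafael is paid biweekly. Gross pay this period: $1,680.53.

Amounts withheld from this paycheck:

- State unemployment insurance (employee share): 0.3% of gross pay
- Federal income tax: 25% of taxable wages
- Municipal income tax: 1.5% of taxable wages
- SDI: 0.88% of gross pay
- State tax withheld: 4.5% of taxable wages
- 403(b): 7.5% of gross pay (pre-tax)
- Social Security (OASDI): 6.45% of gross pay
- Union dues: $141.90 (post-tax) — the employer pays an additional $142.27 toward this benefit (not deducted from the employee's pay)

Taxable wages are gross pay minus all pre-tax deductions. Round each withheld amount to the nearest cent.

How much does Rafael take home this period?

403(b): $1,680.53 × 0.075 = $126.04
Taxable wages = $1,680.53 − $126.04 = $1,554.49
Municipal income tax: $1,554.49 × 0.015 = $23.32
Federal income tax: $1,554.49 × 0.25 = $388.62
State tax withheld: $1,554.49 × 0.045 = $69.95
Social Security (OASDI): $1,680.53 × 0.0645 = $108.39
SDI: $1,680.53 × 0.0088 = $14.79
State unemployment insurance (employee share): $1,680.53 × 0.003 = $5.04
Union dues: $141.90
(Employer's $142.27 toward union dues is not withheld from the employee.)
Total deductions = $126.04 + $23.32 + $388.62 + $69.95 + $108.39 + $14.79 + $5.04 + $141.90 = $878.05
Net pay = $1,680.53 − $878.05 = $802.48

$802.48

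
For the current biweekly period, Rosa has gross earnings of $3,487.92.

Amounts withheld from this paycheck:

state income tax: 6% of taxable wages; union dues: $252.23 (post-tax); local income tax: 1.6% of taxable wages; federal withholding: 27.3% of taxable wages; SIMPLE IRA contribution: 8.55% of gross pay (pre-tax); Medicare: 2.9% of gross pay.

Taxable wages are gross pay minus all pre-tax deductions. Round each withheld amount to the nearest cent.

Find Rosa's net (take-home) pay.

$1,723.11

SIMPLE IRA contribution: $3,487.92 × 0.0855 = $298.22
Taxable wages = $3,487.92 − $298.22 = $3,189.70
Federal withholding: $3,189.70 × 0.273 = $870.79
State income tax: $3,189.70 × 0.06 = $191.38
Local income tax: $3,189.70 × 0.016 = $51.04
Medicare: $3,487.92 × 0.029 = $101.15
Union dues: $252.23
Total deductions = $298.22 + $870.79 + $191.38 + $51.04 + $101.15 + $252.23 = $1,764.81
Net pay = $3,487.92 − $1,764.81 = $1,723.11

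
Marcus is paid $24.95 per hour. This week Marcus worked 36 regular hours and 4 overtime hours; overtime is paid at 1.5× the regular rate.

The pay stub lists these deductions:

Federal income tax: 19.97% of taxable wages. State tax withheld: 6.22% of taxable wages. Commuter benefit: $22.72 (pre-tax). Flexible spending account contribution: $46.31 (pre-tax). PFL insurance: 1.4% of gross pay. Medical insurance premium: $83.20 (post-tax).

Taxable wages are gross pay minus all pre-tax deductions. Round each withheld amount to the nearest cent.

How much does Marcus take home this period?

$624.63

Regular pay: 36 × $24.95 = $898.20
Overtime pay: 4 × $24.95 × 1.5 = $149.70
Gross pay = $898.20 + $149.70 = $1,047.90
Flexible spending account contribution: $46.31
Commuter benefit: $22.72
Pre-tax total = $46.31 + $22.72 = $69.03
Taxable wages = $1,047.90 − $69.03 = $978.87
State tax withheld: $978.87 × 0.0622 = $60.89
Federal income tax: $978.87 × 0.1997 = $195.48
PFL insurance: $1,047.90 × 0.014 = $14.67
Medical insurance premium: $83.20
Total deductions = $46.31 + $22.72 + $60.89 + $195.48 + $14.67 + $83.20 = $423.27
Net pay = $1,047.90 − $423.27 = $624.63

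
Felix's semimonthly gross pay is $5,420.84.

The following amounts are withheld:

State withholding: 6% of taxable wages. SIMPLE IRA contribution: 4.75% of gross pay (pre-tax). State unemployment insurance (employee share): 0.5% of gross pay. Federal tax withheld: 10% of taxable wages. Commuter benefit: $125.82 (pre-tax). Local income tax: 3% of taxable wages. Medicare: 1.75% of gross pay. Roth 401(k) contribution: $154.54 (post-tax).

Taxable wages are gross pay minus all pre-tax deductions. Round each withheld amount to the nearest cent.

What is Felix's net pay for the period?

Commuter benefit: $125.82
SIMPLE IRA contribution: $5,420.84 × 0.0475 = $257.49
Pre-tax total = $125.82 + $257.49 = $383.31
Taxable wages = $5,420.84 − $383.31 = $5,037.53
State withholding: $5,037.53 × 0.06 = $302.25
Federal tax withheld: $5,037.53 × 0.1 = $503.75
Local income tax: $5,037.53 × 0.03 = $151.13
Medicare: $5,420.84 × 0.0175 = $94.86
State unemployment insurance (employee share): $5,420.84 × 0.005 = $27.10
Roth 401(k) contribution: $154.54
Total deductions = $125.82 + $257.49 + $302.25 + $503.75 + $151.13 + $94.86 + $27.10 + $154.54 = $1,616.94
Net pay = $5,420.84 − $1,616.94 = $3,803.90

$3,803.90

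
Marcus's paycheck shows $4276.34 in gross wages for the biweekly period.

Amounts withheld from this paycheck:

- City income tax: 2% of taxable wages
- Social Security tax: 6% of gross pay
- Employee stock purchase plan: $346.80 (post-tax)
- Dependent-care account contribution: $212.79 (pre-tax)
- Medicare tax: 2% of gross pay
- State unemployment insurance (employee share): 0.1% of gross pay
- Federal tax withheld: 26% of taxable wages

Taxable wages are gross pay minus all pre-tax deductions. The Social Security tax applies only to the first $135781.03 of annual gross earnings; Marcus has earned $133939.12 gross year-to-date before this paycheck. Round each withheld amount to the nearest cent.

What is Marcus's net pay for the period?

Dependent-care account contribution: $212.79
Taxable wages = $4276.34 − $212.79 = $4063.55
Federal tax withheld: $4063.55 × 0.26 = $1056.52
City income tax: $4063.55 × 0.02 = $81.27
Social Security tax: only $135781.03 − $133939.12 = $1841.91 of this check is subject → $1841.91 × 0.06 = $110.51
Medicare tax: $4276.34 × 0.02 = $85.53
State unemployment insurance (employee share): $4276.34 × 0.001 = $4.28
Employee stock purchase plan: $346.80
Total deductions = $212.79 + $1056.52 + $81.27 + $110.51 + $85.53 + $4.28 + $346.80 = $1897.70
Net pay = $4276.34 − $1897.70 = $2378.64

$2378.64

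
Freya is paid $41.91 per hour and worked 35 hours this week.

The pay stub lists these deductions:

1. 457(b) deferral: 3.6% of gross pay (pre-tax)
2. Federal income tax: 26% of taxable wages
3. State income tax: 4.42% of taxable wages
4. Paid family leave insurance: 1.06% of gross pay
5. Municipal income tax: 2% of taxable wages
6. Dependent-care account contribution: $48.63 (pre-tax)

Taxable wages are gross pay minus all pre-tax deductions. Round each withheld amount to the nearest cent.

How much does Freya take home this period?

Gross pay: 35 × $41.91 = $1,466.85
Dependent-care account contribution: $48.63
457(b) deferral: $1,466.85 × 0.036 = $52.81
Pre-tax total = $48.63 + $52.81 = $101.44
Taxable wages = $1,466.85 − $101.44 = $1,365.41
Municipal income tax: $1,365.41 × 0.02 = $27.31
Federal income tax: $1,365.41 × 0.26 = $355.01
State income tax: $1,365.41 × 0.0442 = $60.35
Paid family leave insurance: $1,466.85 × 0.0106 = $15.55
Total deductions = $48.63 + $52.81 + $27.31 + $355.01 + $60.35 + $15.55 = $559.66
Net pay = $1,466.85 − $559.66 = $907.19

$907.19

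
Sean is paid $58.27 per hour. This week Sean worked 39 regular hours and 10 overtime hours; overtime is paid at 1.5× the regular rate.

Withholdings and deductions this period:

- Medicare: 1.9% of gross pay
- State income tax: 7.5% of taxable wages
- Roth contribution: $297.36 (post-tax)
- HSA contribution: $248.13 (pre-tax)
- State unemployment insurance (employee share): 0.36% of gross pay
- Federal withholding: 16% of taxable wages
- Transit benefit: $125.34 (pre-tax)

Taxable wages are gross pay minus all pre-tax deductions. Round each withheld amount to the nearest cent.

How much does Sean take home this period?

$1,752.95

Regular pay: 39 × $58.27 = $2,272.53
Overtime pay: 10 × $58.27 × 1.5 = $874.05
Gross pay = $2,272.53 + $874.05 = $3,146.58
HSA contribution: $248.13
Transit benefit: $125.34
Pre-tax total = $248.13 + $125.34 = $373.47
Taxable wages = $3,146.58 − $373.47 = $2,773.11
State income tax: $2,773.11 × 0.075 = $207.98
Federal withholding: $2,773.11 × 0.16 = $443.70
Medicare: $3,146.58 × 0.019 = $59.79
State unemployment insurance (employee share): $3,146.58 × 0.0036 = $11.33
Roth contribution: $297.36
Total deductions = $248.13 + $125.34 + $207.98 + $443.70 + $59.79 + $11.33 + $297.36 = $1,393.63
Net pay = $3,146.58 − $1,393.63 = $1,752.95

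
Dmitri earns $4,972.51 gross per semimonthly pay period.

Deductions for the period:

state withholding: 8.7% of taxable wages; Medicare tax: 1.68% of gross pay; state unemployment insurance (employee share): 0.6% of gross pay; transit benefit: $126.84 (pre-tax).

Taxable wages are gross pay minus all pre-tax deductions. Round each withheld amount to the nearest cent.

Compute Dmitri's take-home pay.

Transit benefit: $126.84
Taxable wages = $4,972.51 − $126.84 = $4,845.67
State withholding: $4,845.67 × 0.087 = $421.57
Medicare tax: $4,972.51 × 0.0168 = $83.54
State unemployment insurance (employee share): $4,972.51 × 0.006 = $29.84
Total deductions = $126.84 + $421.57 + $83.54 + $29.84 = $661.79
Net pay = $4,972.51 − $661.79 = $4,310.72

$4,310.72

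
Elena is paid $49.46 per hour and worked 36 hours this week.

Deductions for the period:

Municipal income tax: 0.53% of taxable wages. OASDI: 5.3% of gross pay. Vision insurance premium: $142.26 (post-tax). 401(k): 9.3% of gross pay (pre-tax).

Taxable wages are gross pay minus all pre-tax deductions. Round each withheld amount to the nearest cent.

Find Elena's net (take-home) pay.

Gross pay: 36 × $49.46 = $1,780.56
401(k): $1,780.56 × 0.093 = $165.59
Taxable wages = $1,780.56 − $165.59 = $1,614.97
Municipal income tax: $1,614.97 × 0.0053 = $8.56
OASDI: $1,780.56 × 0.053 = $94.37
Vision insurance premium: $142.26
Total deductions = $165.59 + $8.56 + $94.37 + $142.26 = $410.78
Net pay = $1,780.56 − $410.78 = $1,369.78

$1,369.78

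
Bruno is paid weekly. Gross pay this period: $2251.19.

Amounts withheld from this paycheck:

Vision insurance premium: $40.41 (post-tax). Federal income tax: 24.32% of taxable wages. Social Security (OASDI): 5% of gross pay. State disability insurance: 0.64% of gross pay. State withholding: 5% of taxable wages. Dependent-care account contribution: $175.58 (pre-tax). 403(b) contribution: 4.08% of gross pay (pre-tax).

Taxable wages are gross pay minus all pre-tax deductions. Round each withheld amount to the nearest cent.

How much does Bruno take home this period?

403(b) contribution: $2251.19 × 0.0408 = $91.85
Dependent-care account contribution: $175.58
Pre-tax total = $91.85 + $175.58 = $267.43
Taxable wages = $2251.19 − $267.43 = $1983.76
State withholding: $1983.76 × 0.05 = $99.19
Federal income tax: $1983.76 × 0.2432 = $482.45
State disability insurance: $2251.19 × 0.0064 = $14.41
Social Security (OASDI): $2251.19 × 0.05 = $112.56
Vision insurance premium: $40.41
Total deductions = $91.85 + $175.58 + $99.19 + $482.45 + $14.41 + $112.56 + $40.41 = $1016.45
Net pay = $2251.19 − $1016.45 = $1234.74

$1234.74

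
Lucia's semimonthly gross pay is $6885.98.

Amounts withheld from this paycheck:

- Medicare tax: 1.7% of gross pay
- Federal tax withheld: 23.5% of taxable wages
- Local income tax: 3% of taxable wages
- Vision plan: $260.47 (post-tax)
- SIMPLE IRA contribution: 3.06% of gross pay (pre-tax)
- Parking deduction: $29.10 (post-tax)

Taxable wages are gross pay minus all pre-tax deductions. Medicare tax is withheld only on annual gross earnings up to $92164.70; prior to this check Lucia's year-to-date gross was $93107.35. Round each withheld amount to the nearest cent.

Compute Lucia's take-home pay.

$4616.75

SIMPLE IRA contribution: $6885.98 × 0.0306 = $210.71
Taxable wages = $6885.98 − $210.71 = $6675.27
Local income tax: $6675.27 × 0.03 = $200.26
Federal tax withheld: $6675.27 × 0.235 = $1568.69
Medicare tax: annual cap $92164.70 already reached (YTD $93107.35), so $0.00
Vision plan: $260.47
Parking deduction: $29.10
Total deductions = $210.71 + $200.26 + $1568.69 + $0.00 + $260.47 + $29.10 = $2269.23
Net pay = $6885.98 − $2269.23 = $4616.75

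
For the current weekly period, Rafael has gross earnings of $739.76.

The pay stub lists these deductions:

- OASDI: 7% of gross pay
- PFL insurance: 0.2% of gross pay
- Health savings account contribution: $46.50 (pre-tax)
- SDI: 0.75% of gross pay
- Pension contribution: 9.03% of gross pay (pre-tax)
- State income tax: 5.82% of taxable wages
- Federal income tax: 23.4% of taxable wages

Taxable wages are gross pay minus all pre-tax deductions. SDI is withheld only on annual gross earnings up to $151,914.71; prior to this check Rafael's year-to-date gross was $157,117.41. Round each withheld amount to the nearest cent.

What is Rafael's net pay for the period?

$390.15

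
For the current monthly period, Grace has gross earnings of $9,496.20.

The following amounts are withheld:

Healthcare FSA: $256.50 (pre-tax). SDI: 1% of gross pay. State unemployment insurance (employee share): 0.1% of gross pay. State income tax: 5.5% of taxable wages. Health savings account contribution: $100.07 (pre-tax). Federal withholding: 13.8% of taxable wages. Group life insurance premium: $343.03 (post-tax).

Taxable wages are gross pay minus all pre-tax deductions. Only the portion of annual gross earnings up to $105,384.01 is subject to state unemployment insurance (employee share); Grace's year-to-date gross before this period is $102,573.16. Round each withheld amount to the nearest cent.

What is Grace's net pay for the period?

$6,934.88

Health savings account contribution: $100.07
Healthcare FSA: $256.50
Pre-tax total = $100.07 + $256.50 = $356.57
Taxable wages = $9,496.20 − $356.57 = $9,139.63
Federal withholding: $9,139.63 × 0.138 = $1,261.27
State income tax: $9,139.63 × 0.055 = $502.68
SDI: $9,496.20 × 0.01 = $94.96
State unemployment insurance (employee share): only $105,384.01 − $102,573.16 = $2,810.85 of this check is subject → $2,810.85 × 0.001 = $2.81
Group life insurance premium: $343.03
Total deductions = $100.07 + $256.50 + $1,261.27 + $502.68 + $94.96 + $2.81 + $343.03 = $2,561.32
Net pay = $9,496.20 − $2,561.32 = $6,934.88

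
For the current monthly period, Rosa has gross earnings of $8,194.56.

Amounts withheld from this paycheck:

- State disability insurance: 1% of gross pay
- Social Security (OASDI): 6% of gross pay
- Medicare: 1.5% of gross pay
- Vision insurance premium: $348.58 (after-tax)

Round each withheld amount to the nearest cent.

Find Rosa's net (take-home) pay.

$7,149.44

Social Security (OASDI): $8,194.56 × 0.06 = $491.67
Medicare: $8,194.56 × 0.015 = $122.92
State disability insurance: $8,194.56 × 0.01 = $81.95
Vision insurance premium: $348.58
Total deductions = $491.67 + $122.92 + $81.95 + $348.58 = $1,045.12
Net pay = $8,194.56 − $1,045.12 = $7,149.44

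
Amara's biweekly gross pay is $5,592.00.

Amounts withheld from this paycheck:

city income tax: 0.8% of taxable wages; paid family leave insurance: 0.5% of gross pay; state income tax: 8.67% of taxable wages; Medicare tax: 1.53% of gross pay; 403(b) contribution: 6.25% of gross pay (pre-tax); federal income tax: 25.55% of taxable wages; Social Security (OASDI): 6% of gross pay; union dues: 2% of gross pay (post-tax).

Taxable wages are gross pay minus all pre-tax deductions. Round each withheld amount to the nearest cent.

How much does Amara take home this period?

403(b) contribution: $5,592.00 × 0.0625 = $349.50
Taxable wages = $5,592.00 − $349.50 = $5,242.50
City income tax: $5,242.50 × 0.008 = $41.94
State income tax: $5,242.50 × 0.0867 = $454.52
Federal income tax: $5,242.50 × 0.2555 = $1,339.46
Medicare tax: $5,592.00 × 0.0153 = $85.56
Paid family leave insurance: $5,592.00 × 0.005 = $27.96
Social Security (OASDI): $5,592.00 × 0.06 = $335.52
Union dues: $5,592.00 × 0.02 = $111.84
Total deductions = $349.50 + $41.94 + $454.52 + $1,339.46 + $85.56 + $27.96 + $335.52 + $111.84 = $2,746.30
Net pay = $5,592.00 − $2,746.30 = $2,845.70

$2,845.70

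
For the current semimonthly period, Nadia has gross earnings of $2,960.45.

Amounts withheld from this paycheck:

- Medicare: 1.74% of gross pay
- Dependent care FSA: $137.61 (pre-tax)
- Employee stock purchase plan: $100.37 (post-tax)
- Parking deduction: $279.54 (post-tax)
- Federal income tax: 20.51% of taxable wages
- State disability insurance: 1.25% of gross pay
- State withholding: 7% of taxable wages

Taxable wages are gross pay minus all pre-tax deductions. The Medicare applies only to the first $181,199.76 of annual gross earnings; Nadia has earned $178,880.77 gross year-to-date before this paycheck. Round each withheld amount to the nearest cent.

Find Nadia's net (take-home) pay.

$1,589.01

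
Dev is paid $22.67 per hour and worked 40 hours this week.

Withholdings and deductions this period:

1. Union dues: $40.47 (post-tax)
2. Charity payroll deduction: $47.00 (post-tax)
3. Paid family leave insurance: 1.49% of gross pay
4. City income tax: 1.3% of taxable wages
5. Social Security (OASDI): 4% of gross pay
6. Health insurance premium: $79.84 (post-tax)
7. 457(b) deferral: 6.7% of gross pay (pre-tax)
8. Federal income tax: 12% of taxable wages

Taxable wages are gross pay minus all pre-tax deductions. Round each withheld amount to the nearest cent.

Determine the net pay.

Gross pay: 40 × $22.67 = $906.80
457(b) deferral: $906.80 × 0.067 = $60.76
Taxable wages = $906.80 − $60.76 = $846.04
Federal income tax: $846.04 × 0.12 = $101.52
City income tax: $846.04 × 0.013 = $11.00
Paid family leave insurance: $906.80 × 0.0149 = $13.51
Social Security (OASDI): $906.80 × 0.04 = $36.27
Charity payroll deduction: $47.00
Health insurance premium: $79.84
Union dues: $40.47
Total deductions = $60.76 + $101.52 + $11.00 + $13.51 + $36.27 + $47.00 + $79.84 + $40.47 = $390.37
Net pay = $906.80 − $390.37 = $516.43

$516.43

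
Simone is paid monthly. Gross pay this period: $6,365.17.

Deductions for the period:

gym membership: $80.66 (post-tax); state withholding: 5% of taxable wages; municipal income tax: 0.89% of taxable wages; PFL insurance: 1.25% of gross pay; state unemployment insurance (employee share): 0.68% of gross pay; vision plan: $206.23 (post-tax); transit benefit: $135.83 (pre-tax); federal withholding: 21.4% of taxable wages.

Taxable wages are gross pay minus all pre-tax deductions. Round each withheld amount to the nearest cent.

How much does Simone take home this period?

$4,119.62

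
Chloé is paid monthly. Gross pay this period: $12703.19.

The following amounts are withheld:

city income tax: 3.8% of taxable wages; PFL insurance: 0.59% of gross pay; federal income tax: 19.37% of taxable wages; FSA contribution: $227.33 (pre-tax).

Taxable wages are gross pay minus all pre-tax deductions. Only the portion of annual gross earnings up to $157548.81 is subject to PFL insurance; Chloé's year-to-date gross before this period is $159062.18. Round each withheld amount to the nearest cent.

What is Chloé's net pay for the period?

$9585.21

FSA contribution: $227.33
Taxable wages = $12703.19 − $227.33 = $12475.86
Federal income tax: $12475.86 × 0.1937 = $2416.57
City income tax: $12475.86 × 0.038 = $474.08
PFL insurance: annual cap $157548.81 already reached (YTD $159062.18), so $0.00
Total deductions = $227.33 + $2416.57 + $474.08 + $0.00 = $3117.98
Net pay = $12703.19 − $3117.98 = $9585.21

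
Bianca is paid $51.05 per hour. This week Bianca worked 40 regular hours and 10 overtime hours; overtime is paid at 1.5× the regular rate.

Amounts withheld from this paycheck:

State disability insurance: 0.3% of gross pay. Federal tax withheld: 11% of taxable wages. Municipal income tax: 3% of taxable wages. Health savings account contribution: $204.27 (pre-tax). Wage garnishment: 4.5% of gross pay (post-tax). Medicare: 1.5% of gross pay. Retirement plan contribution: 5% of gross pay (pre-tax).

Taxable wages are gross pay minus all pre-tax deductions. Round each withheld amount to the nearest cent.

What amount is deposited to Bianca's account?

Regular pay: 40 × $51.05 = $2042.00
Overtime pay: 10 × $51.05 × 1.5 = $765.75
Gross pay = $2042.00 + $765.75 = $2807.75
Retirement plan contribution: $2807.75 × 0.05 = $140.39
Health savings account contribution: $204.27
Pre-tax total = $140.39 + $204.27 = $344.66
Taxable wages = $2807.75 − $344.66 = $2463.09
Municipal income tax: $2463.09 × 0.03 = $73.89
Federal tax withheld: $2463.09 × 0.11 = $270.94
Medicare: $2807.75 × 0.015 = $42.12
State disability insurance: $2807.75 × 0.003 = $8.42
Wage garnishment: $2807.75 × 0.045 = $126.35
Total deductions = $140.39 + $204.27 + $73.89 + $270.94 + $42.12 + $8.42 + $126.35 = $866.38
Net pay = $2807.75 − $866.38 = $1941.37

$1941.37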